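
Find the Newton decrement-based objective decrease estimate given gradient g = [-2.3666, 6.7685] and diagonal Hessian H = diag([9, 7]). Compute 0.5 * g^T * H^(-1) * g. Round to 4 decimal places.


Step 1: H is diagonal, so H^(-1) * g = [-0.263, 0.9669].
Step 2: g^T H^(-1) g = sum_i g_i^2 / H_ii
  = (-2.3666)^2/9 + (6.7685)^2/7
  = 0.6223 + 6.5447 = 7.167
Step 3: Objective decrease = 0.5 * g^T H^(-1) g = 3.5835


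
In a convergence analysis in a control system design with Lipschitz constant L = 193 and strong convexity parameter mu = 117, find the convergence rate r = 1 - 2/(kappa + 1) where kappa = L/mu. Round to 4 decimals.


Step 1: Compute the condition number.
kappa = L/mu = 193/117 = 1.6496
Step 2: Compute the convergence rate.
r = 1 - 2/(kappa + 1) = 1 - 2*mu/(L + mu) = (L - mu)/(L + mu) = 76/310 = 0.2452


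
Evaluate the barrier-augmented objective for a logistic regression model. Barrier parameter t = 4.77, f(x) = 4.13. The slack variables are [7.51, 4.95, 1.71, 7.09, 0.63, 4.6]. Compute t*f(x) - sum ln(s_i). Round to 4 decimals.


Step 1: Compute log-barrier.
ln values: [2.0162, 1.5994, 0.5365, 1.9587, -0.462, 1.5261]
phi = -(2.0162 + 1.5994 + 0.5365 + 1.9587 - 0.462 + 1.5261) = -7.1748
Step 2: Compute augmented objective.
t*f(x) = 4.77*4.13 = 19.7001
Total = 19.7001 - 7.1748 = 12.5253


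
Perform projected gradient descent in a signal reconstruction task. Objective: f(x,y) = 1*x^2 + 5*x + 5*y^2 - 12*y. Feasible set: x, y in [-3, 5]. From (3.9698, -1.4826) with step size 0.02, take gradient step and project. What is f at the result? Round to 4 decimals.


Step 1: Compute gradient at (3.9698, -1.4826).
grad_x = 2*1*3.9698 + 5 = 12.9396
grad_y = 2*5*-1.4826 - 12 = -26.826
Step 2: Gradient step.
x_raw = 3.9698 - 0.02*12.9396 = 3.711
y_raw = -1.4826 - 0.02*-26.826 = -0.9461
Step 3: Project onto [-3, 5].
x_proj = clip(3.711) = 3.711
y_proj = clip(-0.9461) = -0.9461
Step 4: Evaluate f.
f(3.711, -0.9461) = 48.1549


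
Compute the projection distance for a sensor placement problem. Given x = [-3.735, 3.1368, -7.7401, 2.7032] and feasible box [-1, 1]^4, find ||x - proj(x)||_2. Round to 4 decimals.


Project each component onto [-1, 1].
clip(-3.735) = -1.0, clip(3.1368) = 1.0, clip(-7.7401) = -1.0, clip(2.7032) = 1.0
Projection = [-1.0, 1.0, -1.0, 1.0]
Squared diffs: [7.4802, 4.5659, 45.4289, 2.9009]
Distance = sqrt(60.3759) = 7.7702


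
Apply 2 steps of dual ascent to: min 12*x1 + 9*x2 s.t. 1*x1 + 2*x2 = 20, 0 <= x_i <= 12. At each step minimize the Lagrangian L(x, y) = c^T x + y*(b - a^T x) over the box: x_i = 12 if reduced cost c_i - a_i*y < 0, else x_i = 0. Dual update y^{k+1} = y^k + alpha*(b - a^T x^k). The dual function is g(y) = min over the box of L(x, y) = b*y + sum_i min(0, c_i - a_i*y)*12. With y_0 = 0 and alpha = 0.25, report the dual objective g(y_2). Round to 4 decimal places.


Dual ascent for LP: min 12*x1 + 9*x2, 1*x1 + 2*x2 = 20, 0 <= x_i <= 12
Step 1: y^k = 0.0, reduced costs: (12.0, 9.0)
  x^k = (0.0, 0.0), subgradient = b - a^T x = 20.0
  y^{k+1} = 0.0 + 0.25*20.0 = 5.0
Step 2: y^k = 5.0, reduced costs: (7.0, -1.0)
  x^k = (0.0, 12.0), subgradient = b - a^T x = -4.0
  y^{k+1} = 5.0 + 0.25*-4.0 = 4.0
Dual objective at y_2 = 4.0: reduced costs (8.0, 1.0), box minimizer x = (0.0, 0.0)
g(y_2) = b*y + (c1 - a1*y)*x1 + (c2 - a2*y)*x2 = 20*4.0 + 8.0*0.0 + 1.0*0.0 = 80.0 + 0.0 + 0.0 = 80.0


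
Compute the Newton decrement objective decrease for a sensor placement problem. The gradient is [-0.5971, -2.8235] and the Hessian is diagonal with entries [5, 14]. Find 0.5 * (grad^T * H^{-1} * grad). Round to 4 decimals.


Step 1: H is diagonal, so H^(-1) * g = [-0.1194, -0.2017].
Step 2: g^T H^(-1) g = sum_i g_i^2 / H_ii
  = (-0.5971)^2/5 + (-2.8235)^2/14
  = 0.0713 + 0.5694 = 0.6407
Step 3: Objective decrease = 0.5 * g^T H^(-1) g = 0.3204


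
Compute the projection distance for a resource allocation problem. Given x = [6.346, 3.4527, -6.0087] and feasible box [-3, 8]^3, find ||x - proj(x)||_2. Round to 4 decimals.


Project each component onto [-3, 8].
clip(6.346) = 6.346, clip(3.4527) = 3.4527, clip(-6.0087) = -3.0
Projection = [6.346, 3.4527, -3.0]
Squared diffs: [0.0, 0.0, 9.0523]
Distance = sqrt(9.0523) = 3.0087


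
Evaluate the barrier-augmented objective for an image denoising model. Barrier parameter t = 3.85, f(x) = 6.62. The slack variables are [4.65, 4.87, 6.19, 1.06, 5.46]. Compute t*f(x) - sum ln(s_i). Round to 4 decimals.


Step 1: Compute log-barrier.
ln values: [1.5369, 1.5831, 1.8229, 0.0583, 1.6974]
phi = -(1.5369 + 1.5831 + 1.8229 + 0.0583 + 1.6974) = -6.6986
Step 2: Compute augmented objective.
t*f(x) = 3.85*6.62 = 25.487
Total = 25.487 - 6.6986 = 18.7884


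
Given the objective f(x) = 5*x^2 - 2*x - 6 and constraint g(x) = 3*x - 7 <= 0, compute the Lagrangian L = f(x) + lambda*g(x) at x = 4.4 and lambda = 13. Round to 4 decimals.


Step 1: Evaluate f(x).
f(4.4) = 5*4.4^2 - 2*4.4 - 6 = 82.0
Step 2: Evaluate g(x).
g(4.4) = 3*4.4 - 7 = 6.2
Step 3: Compute Lagrangian.
L = 82.0 + 13*6.2 = 162.6


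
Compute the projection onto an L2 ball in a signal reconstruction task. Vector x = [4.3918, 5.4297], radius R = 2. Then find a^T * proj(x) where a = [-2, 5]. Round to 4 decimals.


Step 1: Compute ||x|| (intermediates to 6 decimals).
||x|| = sqrt(4.3918^2 + 5.4297^2) = 6.98352
Step 2: Project.
Since ||x|| > R, scale = R/||x|| = 2/6.98352 = 0.286389, proj(x) = scale * x
proj(x) = [1.257763, 1.555006]
Step 3: Dot product.
a^T * proj(x) = -2*1.257763 + 5*1.555006 = 5.2595


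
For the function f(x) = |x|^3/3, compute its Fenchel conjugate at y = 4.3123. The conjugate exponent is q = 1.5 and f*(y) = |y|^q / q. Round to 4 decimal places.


The conjugate exponent q satisfies 1/p + 1/q = 1.
p = 3, so q = 3/(3 - 1) = 1.5
|y|^q = 4.3123^1.5 = 8.955
f*(4.3123) = 8.955 / 1.5 = 5.97


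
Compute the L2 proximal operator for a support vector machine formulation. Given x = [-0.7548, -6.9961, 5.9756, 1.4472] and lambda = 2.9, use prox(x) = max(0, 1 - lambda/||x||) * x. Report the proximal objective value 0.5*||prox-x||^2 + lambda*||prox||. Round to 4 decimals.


Step 1: Compute ||x||.
||x|| = 9.3444
Step 2: Compute scaling factor.
scale = max(0, 1 - 2.9/9.3444) = 0.6897
Step 3: prox(x) = [-0.5205, -4.8249, 4.1211, 0.9981]
||prox(x)|| = 6.4444
Step 4: Proximal objective.
0.5*||prox-x||^2 = 4.205
lambda*||prox|| = 18.6888
Total = 22.8937


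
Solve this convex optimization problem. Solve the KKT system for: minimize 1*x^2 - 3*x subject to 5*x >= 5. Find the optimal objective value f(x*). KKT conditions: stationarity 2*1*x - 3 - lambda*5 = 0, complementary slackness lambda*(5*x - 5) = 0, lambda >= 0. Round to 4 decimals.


Step 1: Try lambda = 0 (constraint inactive).
Stationarity: 2*1*x - 3 = 0
x* = 3/(2*1) = 1.5
Check constraint: 5*1.5 = 7.5 >= 5 -- satisfied.
Step 2: Compute optimal value.
f(x*) = 1*1.5^2 - 3*1.5 = -2.25


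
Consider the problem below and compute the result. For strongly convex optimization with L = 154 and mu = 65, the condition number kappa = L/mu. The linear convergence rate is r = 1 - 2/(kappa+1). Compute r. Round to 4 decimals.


Step 1: Compute the condition number.
kappa = L/mu = 154/65 = 2.3692
Step 2: Compute the convergence rate.
r = 1 - 2/(kappa + 1) = 1 - 2*mu/(L + mu) = (L - mu)/(L + mu) = 89/219 = 0.4064


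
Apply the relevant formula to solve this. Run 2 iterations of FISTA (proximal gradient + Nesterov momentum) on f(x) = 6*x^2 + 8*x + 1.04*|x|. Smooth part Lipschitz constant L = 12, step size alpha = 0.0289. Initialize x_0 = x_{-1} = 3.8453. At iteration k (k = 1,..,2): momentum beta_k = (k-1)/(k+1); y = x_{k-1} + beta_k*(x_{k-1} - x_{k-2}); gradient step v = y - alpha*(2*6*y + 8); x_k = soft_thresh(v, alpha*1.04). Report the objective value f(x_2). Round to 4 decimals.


FISTA on f(x) = 6*x^2 + 8*x + 1.04*|x|
L = 12, alpha = 0.0289
Iteration 1: beta = 0.0, y = 3.8453 + 0.0*(3.8453 - 3.8453) = 3.8453
  grad(y) = 54.1436, v = y - alpha*grad = 2.2805
  prox(v) = soft_thresh(2.2805, 0.0301) = 2.2505
Iteration 2: beta = 0.3333, y = 2.2505 + 0.3333*(2.2505 - 3.8453) = 1.7189
  grad(y) = 28.6267, v = y - alpha*grad = 0.8916
  prox(v) = soft_thresh(0.8916, 0.0301) = 0.8615
f(x_2) = 6*0.8615^2 + 8*0.8615 + 1.04*|0.8615| = 12.2415


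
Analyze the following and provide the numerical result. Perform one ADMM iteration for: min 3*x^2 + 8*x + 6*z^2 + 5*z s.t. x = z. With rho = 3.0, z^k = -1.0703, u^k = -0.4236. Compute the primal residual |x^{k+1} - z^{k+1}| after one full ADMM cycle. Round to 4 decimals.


ADMM iteration with rho = 3.0, z^k = -1.0703, u^k = -0.4236
Step 1: x-update.
Minimize 3*x^2 + 8*x + (3.0/2)*(x + 1.0703 - 0.4236)^2
FOC: (2*3 + 3.0)*x = -8 + 3.0*(-1.0703 + 0.4236)
x^{k+1} = -1.1045
Step 2: z-update.
Minimize 6*z^2 + 5*z + (3.0/2)*(-1.1045 - z - 0.4236)^2
FOC: (2*6 + 3.0)*z = -5 + 3.0*(-1.1045 - 0.4236)
z^{k+1} = -0.6389
Step 3: u-update.
u^{k+1} = -0.4236 - 1.1045 + 0.6389 = -0.8891
Step 4: Primal residual = |-1.1045 + 0.6389| = 0.4655


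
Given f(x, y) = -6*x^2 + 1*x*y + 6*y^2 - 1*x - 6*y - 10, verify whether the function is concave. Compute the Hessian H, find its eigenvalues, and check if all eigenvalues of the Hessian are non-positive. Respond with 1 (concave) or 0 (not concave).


The Hessian of f(x,y) = -6*x^2 + 1*x*y + 6*y^2 - 1*x - 6*y - 10 is:
H = [[-12, 1], [1, 12]]
Trace = -12 + 12 = 0
Determinant = -12*12 - (1)^2 = -145
Discriminant = (0)^2 - 4*-145 = 580.0
Eigenvalues: lambda_1 = -12.0416, lambda_2 = 12.0416
The function is not concave.

0


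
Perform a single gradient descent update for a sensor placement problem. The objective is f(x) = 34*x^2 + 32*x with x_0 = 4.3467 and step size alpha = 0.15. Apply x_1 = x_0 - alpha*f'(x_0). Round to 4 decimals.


We compute the gradient at x_0 and apply the update.
f'(x) = 68*x + 32
f'(4.3467) = 68*4.3467 + 32 = 327.5756
x_1 = 4.3467 - 0.15*327.5756 = -44.7896


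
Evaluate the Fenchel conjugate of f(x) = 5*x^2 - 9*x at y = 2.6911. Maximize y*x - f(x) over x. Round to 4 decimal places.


f*(y) = sup_x {y*x - a*x^2 - b*x} = sup_x {(y-b)*x - a*x^2}
FOC: (y - b) - 2a*x = 0 => x* = (y - b)/(2a)
x* = (2.6911 + 9)/(2*5) = 1.1691
f*(2.6911) = (y-b)^2/(4a) = (2.6911 + 9)^2/(4*5)
= 136.6818/20 = 6.8341


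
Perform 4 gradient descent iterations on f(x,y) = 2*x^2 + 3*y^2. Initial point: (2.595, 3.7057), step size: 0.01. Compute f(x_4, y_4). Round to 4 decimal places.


Gradient descent on f(x,y) = 2*x^2 + 3*y^2.
Starting point: (2.595, 3.7057), alpha = 0.01
Step 1: grad_x = 2*2*2.595 = 10.38, grad_y = 2*3*3.7057 = 22.2342
  x_1 = 2.595 - 0.01*10.38 = 2.4912
  y_1 = 3.7057 - 0.01*22.2342 = 3.4834
Step 2: grad_x = 2*2*2.4912 = 9.9648, grad_y = 2*3*3.4834 = 20.9001
  x_2 = 2.4912 - 0.01*9.9648 = 2.3916
  y_2 = 3.4834 - 0.01*20.9001 = 3.2744
Step 3: grad_x = 2*2*2.3916 = 9.5662, grad_y = 2*3*3.2744 = 19.6461
  x_3 = 2.3916 - 0.01*9.5662 = 2.2959
  y_3 = 3.2744 - 0.01*19.6461 = 3.0779
Step 4: grad_x = 2*2*2.2959 = 9.1836, grad_y = 2*3*3.0779 = 18.4674
  x_4 = 2.2959 - 0.01*9.1836 = 2.2041
  y_4 = 3.0779 - 0.01*18.4674 = 2.8932
f(2.2041, 2.8932) = 2*2.2041^2 + 3*2.8932^2 = 34.8279


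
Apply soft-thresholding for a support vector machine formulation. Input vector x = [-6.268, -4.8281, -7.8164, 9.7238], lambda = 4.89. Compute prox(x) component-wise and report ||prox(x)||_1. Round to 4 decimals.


Soft-thresholding with lambda = 4.89:
prox(-6.268) = sign(-6.268)*max(|-6.268| - 4.89, 0) = -1.378
prox(-4.8281) = sign(-4.8281)*max(|-4.8281| - 4.89, 0) = 0.0
prox(-7.8164) = sign(-7.8164)*max(|-7.8164| - 4.89, 0) = -2.9264
prox(9.7238) = sign(9.7238)*max(|9.7238| - 4.89, 0) = 4.8338
prox(x) = [-1.378, 0.0, -2.9264, 4.8338]
||prox(x)||_1 = 1.378 + 0.0 + 2.9264 + 4.8338 = 9.1382


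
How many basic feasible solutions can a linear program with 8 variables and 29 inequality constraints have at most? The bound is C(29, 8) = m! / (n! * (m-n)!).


Each vertex corresponds to some choice of n active constraints out of m, so the number of vertices is at most C(m, n) = m! / (n!(m-n)!).
m = 29, n = 8
Numerator: 29 * 28 * 27 * 26 * 25 * 24 * 23 * 22
Denominator: 8! = 40320
C(29, 8) = 4292145


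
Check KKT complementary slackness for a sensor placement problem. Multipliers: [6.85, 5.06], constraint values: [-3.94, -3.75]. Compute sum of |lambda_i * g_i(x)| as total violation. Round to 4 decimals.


KKT complementary slackness check:
lambda_1 * g_1 = 6.85 * -3.94 = -26.989
lambda_2 * g_2 = 5.06 * -3.75 = -18.975
Total violation = 26.989 + 18.975 = 45.964


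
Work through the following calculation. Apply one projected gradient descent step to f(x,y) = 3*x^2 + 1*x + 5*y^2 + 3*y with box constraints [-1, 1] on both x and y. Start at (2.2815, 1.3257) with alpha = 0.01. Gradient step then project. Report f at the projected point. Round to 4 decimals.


Step 1: Compute gradient at (2.2815, 1.3257).
grad_x = 2*3*2.2815 + 1 = 14.689
grad_y = 2*5*1.3257 + 3 = 16.257
Step 2: Gradient step.
x_raw = 2.2815 - 0.01*14.689 = 2.1346
y_raw = 1.3257 - 0.01*16.257 = 1.1631
Step 3: Project onto [-1, 1].
x_proj = clip(2.1346) = 1.0
y_proj = clip(1.1631) = 1.0
Step 4: Evaluate f.
f(1.0, 1.0) = 12.0


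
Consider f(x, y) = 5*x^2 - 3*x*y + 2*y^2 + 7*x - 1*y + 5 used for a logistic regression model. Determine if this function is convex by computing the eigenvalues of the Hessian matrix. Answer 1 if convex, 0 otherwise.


The Hessian of f(x,y) = 5*x^2 - 3*x*y + 2*y^2 + 7*x - 1*y + 5 is:
H = [[10, -3], [-3, 4]]
Trace = 10 + 4 = 14
Determinant = 10*4 - (-3)^2 = 31
Discriminant = (14)^2 - 4*31 = 72.0
Eigenvalues: lambda_1 = 2.7574, lambda_2 = 11.2426
The function is convex.

1


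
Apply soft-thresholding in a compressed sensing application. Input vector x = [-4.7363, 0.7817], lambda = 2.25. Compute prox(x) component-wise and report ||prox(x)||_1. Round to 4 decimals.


Soft-thresholding with lambda = 2.25:
prox(-4.7363) = sign(-4.7363)*max(|-4.7363| - 2.25, 0) = -2.4863
prox(0.7817) = sign(0.7817)*max(|0.7817| - 2.25, 0) = 0.0
prox(x) = [-2.4863, 0.0]
||prox(x)||_1 = 2.4863 + 0.0 = 2.4863


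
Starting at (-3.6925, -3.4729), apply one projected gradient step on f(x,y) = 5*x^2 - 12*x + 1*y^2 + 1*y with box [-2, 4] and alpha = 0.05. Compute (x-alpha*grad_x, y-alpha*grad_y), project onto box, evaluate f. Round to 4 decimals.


Step 1: Compute gradient at (-3.6925, -3.4729).
grad_x = 2*5*-3.6925 - 12 = -48.925
grad_y = 2*1*-3.4729 + 1 = -5.9458
Step 2: Gradient step.
x_raw = -3.6925 - 0.05*-48.925 = -1.2463
y_raw = -3.4729 - 0.05*-5.9458 = -3.1756
Step 3: Project onto [-2, 4].
x_proj = clip(-1.2463) = -1.2463
y_proj = clip(-3.1756) = -2.0
Step 4: Evaluate f.
f(-1.2463, -2.0) = 24.7207


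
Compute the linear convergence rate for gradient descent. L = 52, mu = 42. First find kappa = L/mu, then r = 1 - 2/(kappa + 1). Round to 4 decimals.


Step 1: Compute the condition number.
kappa = L/mu = 52/42 = 1.2381
Step 2: Compute the convergence rate.
r = 1 - 2/(kappa + 1) = 1 - 2*mu/(L + mu) = (L - mu)/(L + mu) = 10/94 = 0.1064


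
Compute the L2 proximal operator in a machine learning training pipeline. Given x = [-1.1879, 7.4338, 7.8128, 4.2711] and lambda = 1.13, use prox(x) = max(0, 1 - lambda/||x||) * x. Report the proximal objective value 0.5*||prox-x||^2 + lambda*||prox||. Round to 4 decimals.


Step 1: Compute ||x||.
||x|| = 11.66
Step 2: Compute scaling factor.
scale = max(0, 1 - 1.13/11.66) = 0.9031
Step 3: prox(x) = [-1.0728, 6.7134, 7.0556, 3.8572]
||prox(x)|| = 10.53
Step 4: Proximal objective.
0.5*||prox-x||^2 = 0.6385
lambda*||prox|| = 11.8989
Total = 12.5373


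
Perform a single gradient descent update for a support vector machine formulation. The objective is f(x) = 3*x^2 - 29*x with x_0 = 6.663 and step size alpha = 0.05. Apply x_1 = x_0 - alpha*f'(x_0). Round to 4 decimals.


We compute the gradient at x_0 and apply the update.
f'(x) = 6*x - 29
f'(6.663) = 6*6.663 - 29 = 10.978
x_1 = 6.663 - 0.05*10.978 = 6.1141


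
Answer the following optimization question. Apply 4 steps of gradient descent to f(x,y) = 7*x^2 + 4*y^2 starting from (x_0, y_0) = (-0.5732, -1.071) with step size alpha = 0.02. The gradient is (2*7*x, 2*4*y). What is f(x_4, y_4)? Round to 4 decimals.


Gradient descent on f(x,y) = 7*x^2 + 4*y^2.
Starting point: (-0.5732, -1.071), alpha = 0.02
Step 1: grad_x = 2*7*-0.5732 = -8.0248, grad_y = 2*4*-1.071 = -8.568
  x_1 = -0.5732 - 0.02*-8.0248 = -0.4127
  y_1 = -1.071 - 0.02*-8.568 = -0.8996
Step 2: grad_x = 2*7*-0.4127 = -5.7779, grad_y = 2*4*-0.8996 = -7.1971
  x_2 = -0.4127 - 0.02*-5.7779 = -0.2971
  y_2 = -0.8996 - 0.02*-7.1971 = -0.7557
Step 3: grad_x = 2*7*-0.2971 = -4.1601, grad_y = 2*4*-0.7557 = -6.0456
  x_3 = -0.2971 - 0.02*-4.1601 = -0.2139
  y_3 = -0.7557 - 0.02*-6.0456 = -0.6348
Step 4: grad_x = 2*7*-0.2139 = -2.9952, grad_y = 2*4*-0.6348 = -5.0783
  x_4 = -0.2139 - 0.02*-2.9952 = -0.154
  y_4 = -0.6348 - 0.02*-5.0783 = -0.5332
f(-0.154, -0.5332) = 7*(-0.154)^2 + 4*(-0.5332)^2 = 1.3034


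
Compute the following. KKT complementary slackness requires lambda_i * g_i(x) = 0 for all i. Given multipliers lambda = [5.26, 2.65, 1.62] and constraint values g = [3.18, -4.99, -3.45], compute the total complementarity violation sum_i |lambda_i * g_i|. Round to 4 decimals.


KKT complementary slackness check:
lambda_1 * g_1 = 5.26 * 3.18 = 16.7268
lambda_2 * g_2 = 2.65 * -4.99 = -13.2235
lambda_3 * g_3 = 1.62 * -3.45 = -5.589
Total violation = 16.7268 + 13.2235 + 5.589 = 35.5393


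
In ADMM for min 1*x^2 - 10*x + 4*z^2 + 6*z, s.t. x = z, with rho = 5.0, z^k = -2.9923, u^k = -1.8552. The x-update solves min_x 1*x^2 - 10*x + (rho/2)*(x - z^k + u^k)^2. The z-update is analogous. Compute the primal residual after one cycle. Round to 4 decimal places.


ADMM iteration with rho = 5.0, z^k = -2.9923, u^k = -1.8552
Step 1: x-update.
Minimize 1*x^2 - 10*x + (5.0/2)*(x + 2.9923 - 1.8552)^2
FOC: (2*1 + 5.0)*x = 10 + 5.0*(-2.9923 + 1.8552)
x^{k+1} = 0.6164
Step 2: z-update.
Minimize 4*z^2 + 6*z + (5.0/2)*(0.6164 - z - 1.8552)^2
FOC: (2*4 + 5.0)*z = -6 + 5.0*(0.6164 - 1.8552)
z^{k+1} = -0.938
Step 3: u-update.
u^{k+1} = -1.8552 + 0.6164 + 0.938 = -0.3008
Step 4: Primal residual = |0.6164 + 0.938| = 1.5544


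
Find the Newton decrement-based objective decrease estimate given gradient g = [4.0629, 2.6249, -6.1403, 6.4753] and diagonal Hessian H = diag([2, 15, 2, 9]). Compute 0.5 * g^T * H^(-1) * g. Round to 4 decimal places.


Step 1: H is diagonal, so H^(-1) * g = [2.0315, 0.175, -3.0702, 0.7195].
Step 2: g^T H^(-1) g = sum_i g_i^2 / H_ii
  = (4.0629)^2/2 + (2.6249)^2/15 + (-6.1403)^2/2 + (6.4753)^2/9
  = 8.2536 + 0.4593 + 18.8516 + 4.6588 = 32.2234
Step 3: Objective decrease = 0.5 * g^T H^(-1) g = 16.1117


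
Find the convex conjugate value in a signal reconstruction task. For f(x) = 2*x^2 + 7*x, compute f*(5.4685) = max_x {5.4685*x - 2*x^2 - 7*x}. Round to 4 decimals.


f*(y) = sup_x {y*x - a*x^2 - b*x} = sup_x {(y-b)*x - a*x^2}
FOC: (y - b) - 2a*x = 0 => x* = (y - b)/(2a)
x* = (5.4685 - 7)/(2*2) = -0.3829
f*(5.4685) = (y-b)^2/(4a) = (5.4685 - 7)^2/(4*2)
= 2.3455/8 = 0.2932


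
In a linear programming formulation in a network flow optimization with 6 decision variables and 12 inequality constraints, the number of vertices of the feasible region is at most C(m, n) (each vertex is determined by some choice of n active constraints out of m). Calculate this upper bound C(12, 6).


Each vertex corresponds to some choice of n active constraints out of m, so the number of vertices is at most C(m, n) = m! / (n!(m-n)!).
m = 12, n = 6
Numerator: 12 * 11 * 10 * 9 * 8 * 7
Denominator: 6! = 720
C(12, 6) = 924


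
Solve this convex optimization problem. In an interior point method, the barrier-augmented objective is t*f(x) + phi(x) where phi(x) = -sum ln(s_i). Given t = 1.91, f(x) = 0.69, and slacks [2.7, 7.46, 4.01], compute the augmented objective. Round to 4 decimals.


Step 1: Compute log-barrier.
ln values: [0.9933, 2.0096, 1.3888]
phi = -(0.9933 + 2.0096 + 1.3888) = -4.3916
Step 2: Compute augmented objective.
t*f(x) = 1.91*0.69 = 1.3179
Total = 1.3179 - 4.3916 = -3.0737


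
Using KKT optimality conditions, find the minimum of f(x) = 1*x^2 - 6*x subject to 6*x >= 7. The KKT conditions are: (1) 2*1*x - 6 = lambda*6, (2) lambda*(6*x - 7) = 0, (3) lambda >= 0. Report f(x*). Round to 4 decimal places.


Step 1: Try lambda = 0 (constraint inactive).
Stationarity: 2*1*x - 6 = 0
x* = 6/(2*1) = 3.0
Check constraint: 6*3.0 = 18.0 >= 7 -- satisfied.
Step 2: Compute optimal value.
f(x*) = 1*3.0^2 - 6*3.0 = -9.0


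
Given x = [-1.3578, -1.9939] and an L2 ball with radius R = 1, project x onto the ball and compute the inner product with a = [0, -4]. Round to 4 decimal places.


Step 1: Compute ||x|| (intermediates to 6 decimals).
||x|| = sqrt((-1.3578)^2 + (-1.9939)^2) = 2.412314
Step 2: Project.
Since ||x|| > R, scale = R/||x|| = 1/2.412314 = 0.41454, proj(x) = scale * x
proj(x) = [-0.562862, -0.826551]
Step 3: Dot product.
a^T * proj(x) = 0*(-0.562862) - 4*(-0.826551) = 3.3062


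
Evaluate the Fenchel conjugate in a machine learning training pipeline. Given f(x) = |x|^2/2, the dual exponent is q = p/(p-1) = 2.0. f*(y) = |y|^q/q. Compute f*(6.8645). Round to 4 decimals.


The conjugate exponent q satisfies 1/p + 1/q = 1.
p = 2, so q = 2/(2 - 1) = 2.0
|y|^q = 6.8645^2.0 = 47.1214
f*(6.8645) = 47.1214 / 2.0 = 23.5607


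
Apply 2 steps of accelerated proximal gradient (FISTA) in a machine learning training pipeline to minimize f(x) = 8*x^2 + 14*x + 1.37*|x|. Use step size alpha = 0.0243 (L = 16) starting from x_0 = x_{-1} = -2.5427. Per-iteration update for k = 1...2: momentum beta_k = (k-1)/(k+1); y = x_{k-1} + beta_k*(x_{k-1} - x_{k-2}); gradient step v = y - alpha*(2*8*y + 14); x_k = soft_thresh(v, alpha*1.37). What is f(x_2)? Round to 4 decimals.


FISTA on f(x) = 8*x^2 + 14*x + 1.37*|x|
L = 16, alpha = 0.0243
Iteration 1: beta = 0.0, y = -2.5427 + 0.0*(-2.5427 + 2.5427) = -2.5427
  grad(y) = -26.6832, v = y - alpha*grad = -1.8943
  prox(v) = soft_thresh(-1.8943, 0.0333) = -1.861
Iteration 2: beta = 0.3333, y = -1.861 + 0.3333*(-1.861 + 2.5427) = -1.6338
  grad(y) = -12.1404, v = y - alpha*grad = -1.3388
  prox(v) = soft_thresh(-1.3388, 0.0333) = -1.3055
f(x_2) = 8*(-1.3055)^2 + 14*(-1.3055) + 1.37*|-1.3055| = -2.854


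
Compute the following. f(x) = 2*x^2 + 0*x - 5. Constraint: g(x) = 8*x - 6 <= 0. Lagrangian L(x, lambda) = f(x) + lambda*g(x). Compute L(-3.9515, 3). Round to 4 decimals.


Step 1: Evaluate f(x).
f(-3.9515) = 2*(-3.9515)^2 + 0*(-3.9515) - 5 = 26.2287
Step 2: Evaluate g(x).
g(-3.9515) = 8*-3.9515 - 6 = -37.612
Step 3: Compute Lagrangian.
L = 26.2287 + 3*-37.612 = -86.6073


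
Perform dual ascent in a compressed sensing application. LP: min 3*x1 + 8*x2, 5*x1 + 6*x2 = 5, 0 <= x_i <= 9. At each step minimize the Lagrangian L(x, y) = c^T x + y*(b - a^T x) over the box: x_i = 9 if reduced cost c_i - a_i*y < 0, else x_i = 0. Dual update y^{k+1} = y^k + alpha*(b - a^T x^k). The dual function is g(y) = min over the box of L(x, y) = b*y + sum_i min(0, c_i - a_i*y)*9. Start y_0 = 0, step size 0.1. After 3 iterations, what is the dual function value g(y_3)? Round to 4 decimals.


Dual ascent for LP: min 3*x1 + 8*x2, 5*x1 + 6*x2 = 5, 0 <= x_i <= 9
Step 1: y^k = 0.0, reduced costs: (3.0, 8.0)
  x^k = (0.0, 0.0), subgradient = b - a^T x = 5.0
  y^{k+1} = 0.0 + 0.1*5.0 = 0.5
Step 2: y^k = 0.5, reduced costs: (0.5, 5.0)
  x^k = (0.0, 0.0), subgradient = b - a^T x = 5.0
  y^{k+1} = 0.5 + 0.1*5.0 = 1.0
Step 3: y^k = 1.0, reduced costs: (-2.0, 2.0)
  x^k = (9.0, 0.0), subgradient = b - a^T x = -40.0
  y^{k+1} = 1.0 + 0.1*-40.0 = -3.0
Dual objective at y_3 = -3.0: reduced costs (18.0, 26.0), box minimizer x = (0.0, 0.0)
g(y_3) = b*y + (c1 - a1*y)*x1 + (c2 - a2*y)*x2 = 5*(-3.0) + 18.0*0.0 + 26.0*0.0 = -15.0 + 0.0 + 0.0 = -15.0


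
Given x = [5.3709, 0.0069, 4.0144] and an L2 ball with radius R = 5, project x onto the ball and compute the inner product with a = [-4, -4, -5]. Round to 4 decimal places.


Step 1: Compute ||x|| (intermediates to 6 decimals).
||x|| = sqrt(5.3709^2 + 0.0069^2 + 4.0144^2) = 6.705373
Step 2: Project.
Since ||x|| > R, scale = R/||x|| = 5/6.705373 = 0.745671, proj(x) = scale * x
proj(x) = [4.004924, 0.005145, 2.993422]
Step 3: Dot product.
a^T * proj(x) = -4*4.004924 - 4*0.005145 - 5*2.993422 = -31.0074


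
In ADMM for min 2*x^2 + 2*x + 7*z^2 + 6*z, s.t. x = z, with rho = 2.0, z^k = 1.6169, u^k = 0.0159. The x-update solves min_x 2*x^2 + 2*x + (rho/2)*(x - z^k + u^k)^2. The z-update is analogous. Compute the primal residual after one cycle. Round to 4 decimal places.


ADMM iteration with rho = 2.0, z^k = 1.6169, u^k = 0.0159
Step 1: x-update.
Minimize 2*x^2 + 2*x + (2.0/2)*(x - 1.6169 + 0.0159)^2
FOC: (2*2 + 2.0)*x = -2 + 2.0*(1.6169 - 0.0159)
x^{k+1} = 0.2003
Step 2: z-update.
Minimize 7*z^2 + 6*z + (2.0/2)*(0.2003 - z + 0.0159)^2
FOC: (2*7 + 2.0)*z = -6 + 2.0*(0.2003 + 0.0159)
z^{k+1} = -0.348
Step 3: u-update.
u^{k+1} = 0.0159 + 0.2003 + 0.348 = 0.5642
Step 4: Primal residual = |0.2003 + 0.348| = 0.5483


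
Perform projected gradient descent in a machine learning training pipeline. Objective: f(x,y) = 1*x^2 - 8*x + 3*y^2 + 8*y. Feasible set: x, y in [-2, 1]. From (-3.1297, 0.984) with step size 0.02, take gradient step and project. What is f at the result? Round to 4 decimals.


Step 1: Compute gradient at (-3.1297, 0.984).
grad_x = 2*1*-3.1297 - 8 = -14.2594
grad_y = 2*3*0.984 + 8 = 13.904
Step 2: Gradient step.
x_raw = -3.1297 - 0.02*-14.2594 = -2.8445
y_raw = 0.984 - 0.02*13.904 = 0.7059
Step 3: Project onto [-2, 1].
x_proj = clip(-2.8445) = -2.0
y_proj = clip(0.7059) = 0.7059
Step 4: Evaluate f.
f(-2.0, 0.7059) = 27.1423


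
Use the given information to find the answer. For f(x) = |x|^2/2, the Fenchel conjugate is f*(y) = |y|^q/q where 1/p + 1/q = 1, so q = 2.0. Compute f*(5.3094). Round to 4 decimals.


The conjugate exponent q satisfies 1/p + 1/q = 1.
p = 2, so q = 2/(2 - 1) = 2.0
|y|^q = 5.3094^2.0 = 28.1897
f*(5.3094) = 28.1897 / 2.0 = 14.0949


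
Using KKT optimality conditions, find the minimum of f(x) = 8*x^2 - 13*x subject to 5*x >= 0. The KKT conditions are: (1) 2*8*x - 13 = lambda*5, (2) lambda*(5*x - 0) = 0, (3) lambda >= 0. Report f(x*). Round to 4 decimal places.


Step 1: Try lambda = 0 (constraint inactive).
Stationarity: 2*8*x - 13 = 0
x* = 13/(2*8) = 0.8125
Check constraint: 5*0.8125 = 4.0625 >= 0 -- satisfied.
Step 2: Compute optimal value.
f(x*) = 8*0.8125^2 - 13*0.8125 = -5.2813


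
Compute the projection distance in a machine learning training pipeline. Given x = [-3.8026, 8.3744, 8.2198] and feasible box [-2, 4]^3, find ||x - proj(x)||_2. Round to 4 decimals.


Project each component onto [-2, 4].
clip(-3.8026) = -2.0, clip(8.3744) = 4.0, clip(8.2198) = 4.0
Projection = [-2.0, 4.0, 4.0]
Squared diffs: [3.2494, 19.1354, 17.8067]
Distance = sqrt(40.1915) = 6.3397


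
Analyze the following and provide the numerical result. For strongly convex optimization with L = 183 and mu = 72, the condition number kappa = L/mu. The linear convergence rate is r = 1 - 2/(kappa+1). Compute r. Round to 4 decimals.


Step 1: Compute the condition number.
kappa = L/mu = 183/72 = 2.5417
Step 2: Compute the convergence rate.
r = 1 - 2/(kappa + 1) = 1 - 2*mu/(L + mu) = (L - mu)/(L + mu) = 111/255 = 0.4353


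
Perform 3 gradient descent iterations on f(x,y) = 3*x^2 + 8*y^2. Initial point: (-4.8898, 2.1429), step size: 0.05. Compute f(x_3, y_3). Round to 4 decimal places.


Gradient descent on f(x,y) = 3*x^2 + 8*y^2.
Starting point: (-4.8898, 2.1429), alpha = 0.05
Step 1: grad_x = 2*3*-4.8898 = -29.3388, grad_y = 2*8*2.1429 = 34.2864
  x_1 = -4.8898 - 0.05*-29.3388 = -3.4229
  y_1 = 2.1429 - 0.05*34.2864 = 0.4286
Step 2: grad_x = 2*3*-3.4229 = -20.5372, grad_y = 2*8*0.4286 = 6.8573
  x_2 = -3.4229 - 0.05*-20.5372 = -2.396
  y_2 = 0.4286 - 0.05*6.8573 = 0.0857
Step 3: grad_x = 2*3*-2.396 = -14.376, grad_y = 2*8*0.0857 = 1.3715
  x_3 = -2.396 - 0.05*-14.376 = -1.6772
  y_3 = 0.0857 - 0.05*1.3715 = 0.0171
f(-1.6772, 0.0171) = 3*(-1.6772)^2 + 8*0.0171^2 = 8.4414


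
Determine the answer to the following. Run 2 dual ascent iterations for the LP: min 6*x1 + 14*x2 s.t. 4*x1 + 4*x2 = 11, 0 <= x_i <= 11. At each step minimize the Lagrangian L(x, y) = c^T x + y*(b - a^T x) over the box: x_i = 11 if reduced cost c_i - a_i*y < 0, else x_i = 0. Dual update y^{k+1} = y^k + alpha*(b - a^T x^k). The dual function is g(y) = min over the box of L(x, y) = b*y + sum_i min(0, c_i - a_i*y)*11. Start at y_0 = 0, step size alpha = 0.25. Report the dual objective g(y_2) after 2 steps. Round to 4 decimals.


Dual ascent for LP: min 6*x1 + 14*x2, 4*x1 + 4*x2 = 11, 0 <= x_i <= 11
Step 1: y^k = 0.0, reduced costs: (6.0, 14.0)
  x^k = (0.0, 0.0), subgradient = b - a^T x = 11.0
  y^{k+1} = 0.0 + 0.25*11.0 = 2.75
Step 2: y^k = 2.75, reduced costs: (-5.0, 3.0)
  x^k = (11.0, 0.0), subgradient = b - a^T x = -33.0
  y^{k+1} = 2.75 + 0.25*-33.0 = -5.5
Dual objective at y_2 = -5.5: reduced costs (28.0, 36.0), box minimizer x = (0.0, 0.0)
g(y_2) = b*y + (c1 - a1*y)*x1 + (c2 - a2*y)*x2 = 11*(-5.5) + 28.0*0.0 + 36.0*0.0 = -60.5 + 0.0 + 0.0 = -60.5


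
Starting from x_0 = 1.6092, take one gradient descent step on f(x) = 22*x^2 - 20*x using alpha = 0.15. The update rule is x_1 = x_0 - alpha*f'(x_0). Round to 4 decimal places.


We compute the gradient at x_0 and apply the update.
f'(x) = 44*x - 20
f'(1.6092) = 44*1.6092 - 20 = 50.8048
x_1 = 1.6092 - 0.15*50.8048 = -6.0115


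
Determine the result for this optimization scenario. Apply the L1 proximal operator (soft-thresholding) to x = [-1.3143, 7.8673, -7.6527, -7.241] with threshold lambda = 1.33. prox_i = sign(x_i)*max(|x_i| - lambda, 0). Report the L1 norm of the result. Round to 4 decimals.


Soft-thresholding with lambda = 1.33:
prox(-1.3143) = sign(-1.3143)*max(|-1.3143| - 1.33, 0) = 0.0
prox(7.8673) = sign(7.8673)*max(|7.8673| - 1.33, 0) = 6.5373
prox(-7.6527) = sign(-7.6527)*max(|-7.6527| - 1.33, 0) = -6.3227
prox(-7.241) = sign(-7.241)*max(|-7.241| - 1.33, 0) = -5.911
prox(x) = [0.0, 6.5373, -6.3227, -5.911]
||prox(x)||_1 = 0.0 + 6.5373 + 6.3227 + 5.911 = 18.771


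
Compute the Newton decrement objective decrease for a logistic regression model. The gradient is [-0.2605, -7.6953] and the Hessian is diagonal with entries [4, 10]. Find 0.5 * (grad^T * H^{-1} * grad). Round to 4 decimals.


Step 1: H is diagonal, so H^(-1) * g = [-0.0651, -0.7695].
Step 2: g^T H^(-1) g = sum_i g_i^2 / H_ii
  = (-0.2605)^2/4 + (-7.6953)^2/10
  = 0.017 + 5.9218 = 5.9387
Step 3: Objective decrease = 0.5 * g^T H^(-1) g = 2.9694


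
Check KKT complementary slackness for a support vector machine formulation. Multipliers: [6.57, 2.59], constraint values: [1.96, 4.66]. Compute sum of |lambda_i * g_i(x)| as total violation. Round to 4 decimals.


KKT complementary slackness check:
lambda_1 * g_1 = 6.57 * 1.96 = 12.8772
lambda_2 * g_2 = 2.59 * 4.66 = 12.0694
Total violation = 12.8772 + 12.0694 = 24.9466


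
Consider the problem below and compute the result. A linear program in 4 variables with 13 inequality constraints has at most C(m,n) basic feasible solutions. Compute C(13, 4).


Each vertex corresponds to some choice of n active constraints out of m, so the number of vertices is at most C(m, n) = m! / (n!(m-n)!).
m = 13, n = 4
Numerator: 13 * 12 * 11 * 10
Denominator: 4! = 24
C(13, 4) = 715


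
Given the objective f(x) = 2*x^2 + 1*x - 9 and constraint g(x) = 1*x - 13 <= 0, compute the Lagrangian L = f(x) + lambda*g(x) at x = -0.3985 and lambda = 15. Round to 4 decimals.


Step 1: Evaluate f(x).
f(-0.3985) = 2*(-0.3985)^2 + 1*(-0.3985) - 9 = -9.0809
Step 2: Evaluate g(x).
g(-0.3985) = 1*-0.3985 - 13 = -13.3985
Step 3: Compute Lagrangian.
L = -9.0809 + 15*-13.3985 = -210.0584


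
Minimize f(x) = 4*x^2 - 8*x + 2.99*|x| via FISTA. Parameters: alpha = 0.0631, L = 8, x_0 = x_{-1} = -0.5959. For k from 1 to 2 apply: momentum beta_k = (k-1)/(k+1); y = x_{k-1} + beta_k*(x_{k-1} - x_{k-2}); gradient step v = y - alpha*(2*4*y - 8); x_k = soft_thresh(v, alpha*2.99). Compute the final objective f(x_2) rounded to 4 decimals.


FISTA on f(x) = 4*x^2 - 8*x + 2.99*|x|
L = 8, alpha = 0.0631
Iteration 1: beta = 0.0, y = -0.5959 + 0.0*(-0.5959 + 0.5959) = -0.5959
  grad(y) = -12.7672, v = y - alpha*grad = 0.2097
  prox(v) = soft_thresh(0.2097, 0.1887) = 0.021
Iteration 2: beta = 0.3333, y = 0.021 + 0.3333*(0.021 + 0.5959) = 0.2267
  grad(y) = -6.1865, v = y - alpha*grad = 0.6171
  prox(v) = soft_thresh(0.6171, 0.1887) = 0.4284
f(x_2) = 4*0.4284^2 - 8*0.4284 + 2.99*|0.4284| = -1.4122


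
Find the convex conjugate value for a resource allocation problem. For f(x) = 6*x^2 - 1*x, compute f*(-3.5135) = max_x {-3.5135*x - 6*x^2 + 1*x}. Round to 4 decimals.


f*(y) = sup_x {y*x - a*x^2 - b*x} = sup_x {(y-b)*x - a*x^2}
FOC: (y - b) - 2a*x = 0 => x* = (y - b)/(2a)
x* = (-3.5135 + 1)/(2*6) = -0.2095
f*(-3.5135) = (y-b)^2/(4a) = (-3.5135 + 1)^2/(4*6)
= 6.3177/24 = 0.2632


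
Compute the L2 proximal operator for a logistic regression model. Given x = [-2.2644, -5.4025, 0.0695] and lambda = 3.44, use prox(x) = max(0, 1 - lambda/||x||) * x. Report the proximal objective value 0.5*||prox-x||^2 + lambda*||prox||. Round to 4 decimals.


Step 1: Compute ||x||.
||x|| = 5.8583
Step 2: Compute scaling factor.
scale = max(0, 1 - 3.44/5.8583) = 0.4128
Step 3: prox(x) = [-0.9347, -2.2301, 0.0287]
||prox(x)|| = 2.4183
Step 4: Proximal objective.
0.5*||prox-x||^2 = 5.9168
lambda*||prox|| = 8.319
Total = 14.2357


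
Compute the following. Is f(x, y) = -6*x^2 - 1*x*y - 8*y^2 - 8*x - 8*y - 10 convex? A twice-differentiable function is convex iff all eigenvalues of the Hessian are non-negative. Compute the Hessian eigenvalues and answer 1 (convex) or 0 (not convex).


The Hessian of f(x,y) = -6*x^2 - 1*x*y - 8*y^2 - 8*x - 8*y - 10 is:
H = [[-12, -1], [-1, -16]]
Trace = -12 - 16 = -28
Determinant = -12*-16 - (-1)^2 = 191
Discriminant = (-28)^2 - 4*191 = 20.0
Eigenvalues: lambda_1 = -16.2361, lambda_2 = -11.7639
The function is not convex.

0


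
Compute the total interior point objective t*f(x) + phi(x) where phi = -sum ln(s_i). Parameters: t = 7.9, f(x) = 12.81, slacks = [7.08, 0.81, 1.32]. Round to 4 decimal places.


Step 1: Compute log-barrier.
ln values: [1.9573, -0.2107, 0.2776]
phi = -(1.9573 - 0.2107 + 0.2776) = -2.0242
Step 2: Compute augmented objective.
t*f(x) = 7.9*12.81 = 101.199
Total = 101.199 - 2.0242 = 99.1748


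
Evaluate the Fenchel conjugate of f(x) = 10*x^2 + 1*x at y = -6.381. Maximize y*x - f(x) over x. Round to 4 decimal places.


f*(y) = sup_x {y*x - a*x^2 - b*x} = sup_x {(y-b)*x - a*x^2}
FOC: (y - b) - 2a*x = 0 => x* = (y - b)/(2a)
x* = (-6.381 - 1)/(2*10) = -0.3691
f*(-6.381) = (y-b)^2/(4a) = (-6.381 - 1)^2/(4*10)
= 54.4792/40 = 1.362


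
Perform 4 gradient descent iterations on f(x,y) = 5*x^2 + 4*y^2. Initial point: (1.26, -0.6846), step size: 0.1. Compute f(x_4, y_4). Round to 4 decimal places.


Gradient descent on f(x,y) = 5*x^2 + 4*y^2.
Starting point: (1.26, -0.6846), alpha = 0.1
Step 1: grad_x = 2*5*1.26 = 12.6, grad_y = 2*4*-0.6846 = -5.4768
  x_1 = 1.26 - 0.1*12.6 = 0.0
  y_1 = -0.6846 - 0.1*-5.4768 = -0.1369
Step 2: grad_x = 2*5*0.0 = 0.0, grad_y = 2*4*-0.1369 = -1.0954
  x_2 = 0.0 - 0.1*0.0 = 0.0
  y_2 = -0.1369 - 0.1*-1.0954 = -0.0274
Step 3: grad_x = 2*5*0.0 = 0.0, grad_y = 2*4*-0.0274 = -0.2191
  x_3 = 0.0 - 0.1*0.0 = 0.0
  y_3 = -0.0274 - 0.1*-0.2191 = -0.0055
Step 4: grad_x = 2*5*0.0 = 0.0, grad_y = 2*4*-0.0055 = -0.0438
  x_4 = 0.0 - 0.1*0.0 = 0.0
  y_4 = -0.0055 - 0.1*-0.0438 = -0.0011
f(0.0, -0.0011) = 5*0.0^2 + 4*(-0.0011)^2 = 0.0


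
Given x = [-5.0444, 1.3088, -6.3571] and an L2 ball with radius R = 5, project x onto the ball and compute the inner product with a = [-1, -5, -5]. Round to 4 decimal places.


Step 1: Compute ||x|| (intermediates to 6 decimals).
||x|| = sqrt((-5.0444)^2 + 1.3088^2 + (-6.3571)^2) = 8.220198
Step 2: Project.
Since ||x|| > R, scale = R/||x|| = 5/8.220198 = 0.608258, proj(x) = scale * x
proj(x) = [-3.068297, 0.796088, -3.866757]
Step 3: Dot product.
a^T * proj(x) = -1*(-3.068297) - 5*0.796088 - 5*(-3.866757) = 18.4216


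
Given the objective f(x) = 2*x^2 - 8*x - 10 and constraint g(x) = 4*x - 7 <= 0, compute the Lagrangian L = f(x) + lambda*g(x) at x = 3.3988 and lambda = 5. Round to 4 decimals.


Step 1: Evaluate f(x).
f(3.3988) = 2*3.3988^2 - 8*3.3988 - 10 = -14.0867
Step 2: Evaluate g(x).
g(3.3988) = 4*3.3988 - 7 = 6.5952
Step 3: Compute Lagrangian.
L = -14.0867 + 5*6.5952 = 18.8893


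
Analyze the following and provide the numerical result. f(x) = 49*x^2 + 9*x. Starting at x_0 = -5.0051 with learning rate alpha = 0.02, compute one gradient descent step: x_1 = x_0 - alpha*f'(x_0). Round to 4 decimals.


We compute the gradient at x_0 and apply the update.
f'(x) = 98*x + 9
f'(-5.0051) = 98*-5.0051 + 9 = -481.4998
x_1 = -5.0051 - 0.02*-481.4998 = 4.6249


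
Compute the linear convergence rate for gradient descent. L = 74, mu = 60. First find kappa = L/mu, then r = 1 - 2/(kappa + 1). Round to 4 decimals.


Step 1: Compute the condition number.
kappa = L/mu = 74/60 = 1.2333
Step 2: Compute the convergence rate.
r = 1 - 2/(kappa + 1) = 1 - 2*mu/(L + mu) = (L - mu)/(L + mu) = 14/134 = 0.1045


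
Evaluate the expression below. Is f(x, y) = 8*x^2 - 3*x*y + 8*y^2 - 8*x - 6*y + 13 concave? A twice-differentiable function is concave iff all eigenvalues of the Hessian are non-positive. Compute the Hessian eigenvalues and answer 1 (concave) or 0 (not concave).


The Hessian of f(x,y) = 8*x^2 - 3*x*y + 8*y^2 - 8*x - 6*y + 13 is:
H = [[16, -3], [-3, 16]]
Trace = 16 + 16 = 32
Determinant = 16*16 - (-3)^2 = 247
Discriminant = (32)^2 - 4*247 = 36.0
Eigenvalues: lambda_1 = 13.0, lambda_2 = 19.0
The function is not concave.

0


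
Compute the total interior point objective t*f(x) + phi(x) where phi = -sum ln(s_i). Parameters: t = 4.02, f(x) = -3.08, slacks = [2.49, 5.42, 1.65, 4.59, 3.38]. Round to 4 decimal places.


Step 1: Compute log-barrier.
ln values: [0.9123, 1.6901, 0.5008, 1.5239, 1.2179]
phi = -(0.9123 + 1.6901 + 0.5008 + 1.5239 + 1.2179) = -5.8449
Step 2: Compute augmented objective.
t*f(x) = 4.02*-3.08 = -12.3816
Total = -12.3816 - 5.8449 = -18.2265


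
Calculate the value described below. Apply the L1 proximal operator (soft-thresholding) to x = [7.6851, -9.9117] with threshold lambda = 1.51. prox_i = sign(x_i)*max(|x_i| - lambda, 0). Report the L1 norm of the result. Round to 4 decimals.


Soft-thresholding with lambda = 1.51:
prox(7.6851) = sign(7.6851)*max(|7.6851| - 1.51, 0) = 6.1751
prox(-9.9117) = sign(-9.9117)*max(|-9.9117| - 1.51, 0) = -8.4017
prox(x) = [6.1751, -8.4017]
||prox(x)||_1 = 6.1751 + 8.4017 = 14.5768


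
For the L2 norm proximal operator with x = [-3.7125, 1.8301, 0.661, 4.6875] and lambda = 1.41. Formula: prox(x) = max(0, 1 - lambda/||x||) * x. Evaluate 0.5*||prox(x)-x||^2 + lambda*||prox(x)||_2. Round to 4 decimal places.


Step 1: Compute ||x||.
||x|| = 6.2882
Step 2: Compute scaling factor.
scale = max(0, 1 - 1.41/6.2882) = 0.7758
Step 3: prox(x) = [-2.88, 1.4197, 0.5128, 3.6364]
||prox(x)|| = 4.8782
Step 4: Proximal objective.
0.5*||prox-x||^2 = 0.9941
lambda*||prox|| = 6.8783
Total = 7.8723


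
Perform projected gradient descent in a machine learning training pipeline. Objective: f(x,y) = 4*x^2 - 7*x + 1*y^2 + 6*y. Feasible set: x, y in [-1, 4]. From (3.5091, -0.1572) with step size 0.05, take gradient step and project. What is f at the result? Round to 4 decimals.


Step 1: Compute gradient at (3.5091, -0.1572).
grad_x = 2*4*3.5091 - 7 = 21.0728
grad_y = 2*1*-0.1572 + 6 = 5.6856
Step 2: Gradient step.
x_raw = 3.5091 - 0.05*21.0728 = 2.4555
y_raw = -0.1572 - 0.05*5.6856 = -0.4415
Step 3: Project onto [-1, 4].
x_proj = clip(2.4555) = 2.4555
y_proj = clip(-0.4415) = -0.4415
Step 4: Evaluate f.
f(2.4555, -0.4415) = 4.4749


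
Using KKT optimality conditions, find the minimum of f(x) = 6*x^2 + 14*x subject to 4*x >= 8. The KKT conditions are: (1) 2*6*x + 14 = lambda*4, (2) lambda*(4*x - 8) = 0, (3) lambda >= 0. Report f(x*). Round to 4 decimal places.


Step 1: Try lambda = 0 (constraint inactive).
x_unc = -14/(2*6) = -1.1667
Check: 4*-1.1667 = -4.6668 < 8 -- violated!
Step 2: Constraint must be active: 4*x = 8
x* = 8/4 = 2.0
lambda = (2*6*2.0 + 14)/4 = 9.5
Step 3: Compute optimal value.
f(x*) = 6*2.0^2 + 14*2.0 = 52.0
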